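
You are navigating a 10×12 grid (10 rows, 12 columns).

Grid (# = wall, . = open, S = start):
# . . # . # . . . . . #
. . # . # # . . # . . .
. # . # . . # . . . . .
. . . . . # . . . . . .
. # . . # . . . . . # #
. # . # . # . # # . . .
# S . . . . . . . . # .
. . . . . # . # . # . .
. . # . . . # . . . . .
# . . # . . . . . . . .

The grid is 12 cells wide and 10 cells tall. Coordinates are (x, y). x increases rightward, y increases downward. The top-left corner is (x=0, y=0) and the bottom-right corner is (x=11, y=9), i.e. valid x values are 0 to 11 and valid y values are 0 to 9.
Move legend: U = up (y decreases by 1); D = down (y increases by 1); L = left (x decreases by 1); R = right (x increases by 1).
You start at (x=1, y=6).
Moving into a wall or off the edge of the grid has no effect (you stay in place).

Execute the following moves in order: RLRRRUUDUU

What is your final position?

Answer: Final position: (x=4, y=5)

Derivation:
Start: (x=1, y=6)
  R (right): (x=1, y=6) -> (x=2, y=6)
  L (left): (x=2, y=6) -> (x=1, y=6)
  R (right): (x=1, y=6) -> (x=2, y=6)
  R (right): (x=2, y=6) -> (x=3, y=6)
  R (right): (x=3, y=6) -> (x=4, y=6)
  U (up): (x=4, y=6) -> (x=4, y=5)
  U (up): blocked, stay at (x=4, y=5)
  D (down): (x=4, y=5) -> (x=4, y=6)
  U (up): (x=4, y=6) -> (x=4, y=5)
  U (up): blocked, stay at (x=4, y=5)
Final: (x=4, y=5)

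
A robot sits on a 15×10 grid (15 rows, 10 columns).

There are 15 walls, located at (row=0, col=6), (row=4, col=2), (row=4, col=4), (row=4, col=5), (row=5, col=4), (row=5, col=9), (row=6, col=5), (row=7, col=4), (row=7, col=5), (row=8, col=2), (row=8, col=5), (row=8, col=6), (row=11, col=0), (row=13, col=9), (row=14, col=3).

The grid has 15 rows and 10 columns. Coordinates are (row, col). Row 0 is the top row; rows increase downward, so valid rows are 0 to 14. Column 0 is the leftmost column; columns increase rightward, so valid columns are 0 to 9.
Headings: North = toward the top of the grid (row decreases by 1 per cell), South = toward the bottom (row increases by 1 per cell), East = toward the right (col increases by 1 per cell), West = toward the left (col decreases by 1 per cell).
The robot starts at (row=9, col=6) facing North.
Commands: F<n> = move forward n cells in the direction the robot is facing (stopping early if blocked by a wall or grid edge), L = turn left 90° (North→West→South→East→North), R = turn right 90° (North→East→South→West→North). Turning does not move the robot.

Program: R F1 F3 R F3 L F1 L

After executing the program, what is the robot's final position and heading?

Start: (row=9, col=6), facing North
  R: turn right, now facing East
  F1: move forward 1, now at (row=9, col=7)
  F3: move forward 2/3 (blocked), now at (row=9, col=9)
  R: turn right, now facing South
  F3: move forward 3, now at (row=12, col=9)
  L: turn left, now facing East
  F1: move forward 0/1 (blocked), now at (row=12, col=9)
  L: turn left, now facing North
Final: (row=12, col=9), facing North

Answer: Final position: (row=12, col=9), facing North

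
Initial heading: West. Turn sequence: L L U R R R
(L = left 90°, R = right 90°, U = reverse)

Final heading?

Answer: Final heading: South

Derivation:
Start: West
  L (left (90° counter-clockwise)) -> South
  L (left (90° counter-clockwise)) -> East
  U (U-turn (180°)) -> West
  R (right (90° clockwise)) -> North
  R (right (90° clockwise)) -> East
  R (right (90° clockwise)) -> South
Final: South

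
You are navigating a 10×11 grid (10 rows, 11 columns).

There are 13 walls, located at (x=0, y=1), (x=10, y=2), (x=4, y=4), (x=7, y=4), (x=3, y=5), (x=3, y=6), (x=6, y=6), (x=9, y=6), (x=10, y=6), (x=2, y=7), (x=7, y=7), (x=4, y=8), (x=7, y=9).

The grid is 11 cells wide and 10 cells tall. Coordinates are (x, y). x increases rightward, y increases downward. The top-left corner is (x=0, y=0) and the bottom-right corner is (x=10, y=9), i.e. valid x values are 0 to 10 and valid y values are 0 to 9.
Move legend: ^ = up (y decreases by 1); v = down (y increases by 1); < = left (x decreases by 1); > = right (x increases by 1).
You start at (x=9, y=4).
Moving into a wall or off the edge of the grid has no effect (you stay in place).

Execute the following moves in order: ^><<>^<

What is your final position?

Answer: Final position: (x=8, y=2)

Derivation:
Start: (x=9, y=4)
  ^ (up): (x=9, y=4) -> (x=9, y=3)
  > (right): (x=9, y=3) -> (x=10, y=3)
  < (left): (x=10, y=3) -> (x=9, y=3)
  < (left): (x=9, y=3) -> (x=8, y=3)
  > (right): (x=8, y=3) -> (x=9, y=3)
  ^ (up): (x=9, y=3) -> (x=9, y=2)
  < (left): (x=9, y=2) -> (x=8, y=2)
Final: (x=8, y=2)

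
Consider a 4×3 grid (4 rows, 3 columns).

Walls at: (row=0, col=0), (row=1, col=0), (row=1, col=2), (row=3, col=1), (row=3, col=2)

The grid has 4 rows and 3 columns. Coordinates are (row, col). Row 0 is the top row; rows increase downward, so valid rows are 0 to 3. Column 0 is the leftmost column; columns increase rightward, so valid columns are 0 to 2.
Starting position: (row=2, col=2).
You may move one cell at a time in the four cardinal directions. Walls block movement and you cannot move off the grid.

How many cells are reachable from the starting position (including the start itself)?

BFS flood-fill from (row=2, col=2):
  Distance 0: (row=2, col=2)
  Distance 1: (row=2, col=1)
  Distance 2: (row=1, col=1), (row=2, col=0)
  Distance 3: (row=0, col=1), (row=3, col=0)
  Distance 4: (row=0, col=2)
Total reachable: 7 (grid has 7 open cells total)

Answer: Reachable cells: 7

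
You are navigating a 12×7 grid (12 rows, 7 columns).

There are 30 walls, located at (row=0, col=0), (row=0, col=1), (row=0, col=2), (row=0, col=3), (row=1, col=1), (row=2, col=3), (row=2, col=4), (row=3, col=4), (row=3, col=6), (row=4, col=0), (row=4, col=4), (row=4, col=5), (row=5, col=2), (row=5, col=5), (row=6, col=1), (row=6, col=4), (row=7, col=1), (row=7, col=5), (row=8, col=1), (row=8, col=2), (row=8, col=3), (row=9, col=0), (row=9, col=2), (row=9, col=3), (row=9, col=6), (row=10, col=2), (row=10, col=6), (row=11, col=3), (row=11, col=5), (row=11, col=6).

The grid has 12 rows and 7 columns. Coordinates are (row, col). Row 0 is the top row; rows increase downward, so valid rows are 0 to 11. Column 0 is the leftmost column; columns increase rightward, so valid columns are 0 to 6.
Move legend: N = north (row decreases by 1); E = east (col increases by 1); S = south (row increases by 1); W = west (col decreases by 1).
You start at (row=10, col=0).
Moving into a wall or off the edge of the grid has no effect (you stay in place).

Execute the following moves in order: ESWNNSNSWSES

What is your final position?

Start: (row=10, col=0)
  E (east): (row=10, col=0) -> (row=10, col=1)
  S (south): (row=10, col=1) -> (row=11, col=1)
  W (west): (row=11, col=1) -> (row=11, col=0)
  N (north): (row=11, col=0) -> (row=10, col=0)
  N (north): blocked, stay at (row=10, col=0)
  S (south): (row=10, col=0) -> (row=11, col=0)
  N (north): (row=11, col=0) -> (row=10, col=0)
  S (south): (row=10, col=0) -> (row=11, col=0)
  W (west): blocked, stay at (row=11, col=0)
  S (south): blocked, stay at (row=11, col=0)
  E (east): (row=11, col=0) -> (row=11, col=1)
  S (south): blocked, stay at (row=11, col=1)
Final: (row=11, col=1)

Answer: Final position: (row=11, col=1)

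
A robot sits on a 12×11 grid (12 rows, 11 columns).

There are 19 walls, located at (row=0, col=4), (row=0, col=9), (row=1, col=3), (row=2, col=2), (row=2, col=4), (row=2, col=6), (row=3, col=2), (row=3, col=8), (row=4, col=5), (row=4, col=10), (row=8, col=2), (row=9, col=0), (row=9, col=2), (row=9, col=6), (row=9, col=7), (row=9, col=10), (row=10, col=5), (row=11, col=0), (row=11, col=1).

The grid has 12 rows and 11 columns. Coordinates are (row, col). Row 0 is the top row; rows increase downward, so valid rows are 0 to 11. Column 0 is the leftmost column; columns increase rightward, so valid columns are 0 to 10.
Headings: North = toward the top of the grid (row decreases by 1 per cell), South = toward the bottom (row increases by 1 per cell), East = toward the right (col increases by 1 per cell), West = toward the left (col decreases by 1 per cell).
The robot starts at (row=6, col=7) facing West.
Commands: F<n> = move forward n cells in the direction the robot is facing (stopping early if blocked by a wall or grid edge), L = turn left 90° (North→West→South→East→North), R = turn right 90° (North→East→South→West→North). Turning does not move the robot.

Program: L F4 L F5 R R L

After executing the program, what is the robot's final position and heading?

Answer: Final position: (row=8, col=10), facing South

Derivation:
Start: (row=6, col=7), facing West
  L: turn left, now facing South
  F4: move forward 2/4 (blocked), now at (row=8, col=7)
  L: turn left, now facing East
  F5: move forward 3/5 (blocked), now at (row=8, col=10)
  R: turn right, now facing South
  R: turn right, now facing West
  L: turn left, now facing South
Final: (row=8, col=10), facing South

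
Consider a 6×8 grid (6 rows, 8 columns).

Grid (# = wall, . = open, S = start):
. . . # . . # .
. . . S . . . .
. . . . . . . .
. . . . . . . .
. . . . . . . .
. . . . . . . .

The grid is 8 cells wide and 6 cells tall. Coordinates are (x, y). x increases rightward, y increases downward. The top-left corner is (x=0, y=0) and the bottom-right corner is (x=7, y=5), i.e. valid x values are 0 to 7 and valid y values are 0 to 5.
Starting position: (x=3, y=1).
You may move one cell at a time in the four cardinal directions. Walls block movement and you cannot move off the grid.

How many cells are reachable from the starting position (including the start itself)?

Answer: Reachable cells: 46

Derivation:
BFS flood-fill from (x=3, y=1):
  Distance 0: (x=3, y=1)
  Distance 1: (x=2, y=1), (x=4, y=1), (x=3, y=2)
  Distance 2: (x=2, y=0), (x=4, y=0), (x=1, y=1), (x=5, y=1), (x=2, y=2), (x=4, y=2), (x=3, y=3)
  Distance 3: (x=1, y=0), (x=5, y=0), (x=0, y=1), (x=6, y=1), (x=1, y=2), (x=5, y=2), (x=2, y=3), (x=4, y=3), (x=3, y=4)
  Distance 4: (x=0, y=0), (x=7, y=1), (x=0, y=2), (x=6, y=2), (x=1, y=3), (x=5, y=3), (x=2, y=4), (x=4, y=4), (x=3, y=5)
  Distance 5: (x=7, y=0), (x=7, y=2), (x=0, y=3), (x=6, y=3), (x=1, y=4), (x=5, y=4), (x=2, y=5), (x=4, y=5)
  Distance 6: (x=7, y=3), (x=0, y=4), (x=6, y=4), (x=1, y=5), (x=5, y=5)
  Distance 7: (x=7, y=4), (x=0, y=5), (x=6, y=5)
  Distance 8: (x=7, y=5)
Total reachable: 46 (grid has 46 open cells total)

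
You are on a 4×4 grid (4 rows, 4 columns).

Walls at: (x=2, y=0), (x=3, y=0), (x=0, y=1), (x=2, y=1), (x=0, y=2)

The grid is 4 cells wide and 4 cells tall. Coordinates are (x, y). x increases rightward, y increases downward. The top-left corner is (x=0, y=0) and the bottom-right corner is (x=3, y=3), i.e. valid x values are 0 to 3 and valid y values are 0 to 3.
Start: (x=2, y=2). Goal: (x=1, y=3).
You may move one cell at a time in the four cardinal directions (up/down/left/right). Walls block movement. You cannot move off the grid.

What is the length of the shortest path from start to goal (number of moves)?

Answer: Shortest path length: 2

Derivation:
BFS from (x=2, y=2) until reaching (x=1, y=3):
  Distance 0: (x=2, y=2)
  Distance 1: (x=1, y=2), (x=3, y=2), (x=2, y=3)
  Distance 2: (x=1, y=1), (x=3, y=1), (x=1, y=3), (x=3, y=3)  <- goal reached here
One shortest path (2 moves): (x=2, y=2) -> (x=1, y=2) -> (x=1, y=3)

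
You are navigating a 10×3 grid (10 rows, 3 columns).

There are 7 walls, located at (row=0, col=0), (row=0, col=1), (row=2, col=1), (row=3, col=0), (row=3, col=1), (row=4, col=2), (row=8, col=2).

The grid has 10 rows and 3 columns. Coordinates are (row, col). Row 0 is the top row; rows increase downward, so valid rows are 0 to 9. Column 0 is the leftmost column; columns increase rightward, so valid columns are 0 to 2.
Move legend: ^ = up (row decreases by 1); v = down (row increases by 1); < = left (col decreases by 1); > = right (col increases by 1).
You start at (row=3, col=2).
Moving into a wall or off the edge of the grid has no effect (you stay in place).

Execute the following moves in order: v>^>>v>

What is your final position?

Start: (row=3, col=2)
  v (down): blocked, stay at (row=3, col=2)
  > (right): blocked, stay at (row=3, col=2)
  ^ (up): (row=3, col=2) -> (row=2, col=2)
  > (right): blocked, stay at (row=2, col=2)
  > (right): blocked, stay at (row=2, col=2)
  v (down): (row=2, col=2) -> (row=3, col=2)
  > (right): blocked, stay at (row=3, col=2)
Final: (row=3, col=2)

Answer: Final position: (row=3, col=2)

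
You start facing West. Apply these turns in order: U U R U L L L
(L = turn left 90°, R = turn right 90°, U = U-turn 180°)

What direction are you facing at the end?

Answer: Final heading: West

Derivation:
Start: West
  U (U-turn (180°)) -> East
  U (U-turn (180°)) -> West
  R (right (90° clockwise)) -> North
  U (U-turn (180°)) -> South
  L (left (90° counter-clockwise)) -> East
  L (left (90° counter-clockwise)) -> North
  L (left (90° counter-clockwise)) -> West
Final: West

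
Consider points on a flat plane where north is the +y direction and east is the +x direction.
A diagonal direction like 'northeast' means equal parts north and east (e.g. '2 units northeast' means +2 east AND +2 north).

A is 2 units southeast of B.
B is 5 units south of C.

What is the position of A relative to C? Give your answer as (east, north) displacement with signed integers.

Answer: A is at (east=2, north=-7) relative to C.

Derivation:
Place C at the origin (east=0, north=0).
  B is 5 units south of C: delta (east=+0, north=-5); B at (east=0, north=-5).
  A is 2 units southeast of B: delta (east=+2, north=-2); A at (east=2, north=-7).
Therefore A relative to C: (east=2, north=-7).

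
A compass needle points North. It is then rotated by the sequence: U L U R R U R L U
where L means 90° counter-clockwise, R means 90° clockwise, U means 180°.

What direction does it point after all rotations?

Answer: Final heading: East

Derivation:
Start: North
  U (U-turn (180°)) -> South
  L (left (90° counter-clockwise)) -> East
  U (U-turn (180°)) -> West
  R (right (90° clockwise)) -> North
  R (right (90° clockwise)) -> East
  U (U-turn (180°)) -> West
  R (right (90° clockwise)) -> North
  L (left (90° counter-clockwise)) -> West
  U (U-turn (180°)) -> East
Final: East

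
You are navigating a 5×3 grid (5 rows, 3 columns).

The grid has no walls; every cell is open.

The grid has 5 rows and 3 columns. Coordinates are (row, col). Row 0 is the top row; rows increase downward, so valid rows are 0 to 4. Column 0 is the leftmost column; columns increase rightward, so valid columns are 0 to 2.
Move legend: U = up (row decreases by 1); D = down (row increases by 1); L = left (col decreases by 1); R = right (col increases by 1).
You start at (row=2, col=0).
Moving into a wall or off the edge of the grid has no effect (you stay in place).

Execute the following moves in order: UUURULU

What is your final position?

Start: (row=2, col=0)
  U (up): (row=2, col=0) -> (row=1, col=0)
  U (up): (row=1, col=0) -> (row=0, col=0)
  U (up): blocked, stay at (row=0, col=0)
  R (right): (row=0, col=0) -> (row=0, col=1)
  U (up): blocked, stay at (row=0, col=1)
  L (left): (row=0, col=1) -> (row=0, col=0)
  U (up): blocked, stay at (row=0, col=0)
Final: (row=0, col=0)

Answer: Final position: (row=0, col=0)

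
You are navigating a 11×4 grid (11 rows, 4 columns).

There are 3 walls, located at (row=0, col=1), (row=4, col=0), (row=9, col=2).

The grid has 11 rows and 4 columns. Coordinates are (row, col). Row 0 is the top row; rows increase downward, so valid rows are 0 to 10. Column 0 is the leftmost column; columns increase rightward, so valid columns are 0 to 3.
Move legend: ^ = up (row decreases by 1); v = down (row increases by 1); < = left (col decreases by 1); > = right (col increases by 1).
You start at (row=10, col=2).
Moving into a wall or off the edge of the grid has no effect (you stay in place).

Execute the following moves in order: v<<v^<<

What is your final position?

Start: (row=10, col=2)
  v (down): blocked, stay at (row=10, col=2)
  < (left): (row=10, col=2) -> (row=10, col=1)
  < (left): (row=10, col=1) -> (row=10, col=0)
  v (down): blocked, stay at (row=10, col=0)
  ^ (up): (row=10, col=0) -> (row=9, col=0)
  < (left): blocked, stay at (row=9, col=0)
  < (left): blocked, stay at (row=9, col=0)
Final: (row=9, col=0)

Answer: Final position: (row=9, col=0)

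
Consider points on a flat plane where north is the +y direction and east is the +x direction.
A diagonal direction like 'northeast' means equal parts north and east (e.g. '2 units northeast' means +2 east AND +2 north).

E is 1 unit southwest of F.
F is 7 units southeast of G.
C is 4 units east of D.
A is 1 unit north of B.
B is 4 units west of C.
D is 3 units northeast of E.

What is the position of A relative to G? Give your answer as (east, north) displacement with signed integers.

Answer: A is at (east=9, north=-4) relative to G.

Derivation:
Place G at the origin (east=0, north=0).
  F is 7 units southeast of G: delta (east=+7, north=-7); F at (east=7, north=-7).
  E is 1 unit southwest of F: delta (east=-1, north=-1); E at (east=6, north=-8).
  D is 3 units northeast of E: delta (east=+3, north=+3); D at (east=9, north=-5).
  C is 4 units east of D: delta (east=+4, north=+0); C at (east=13, north=-5).
  B is 4 units west of C: delta (east=-4, north=+0); B at (east=9, north=-5).
  A is 1 unit north of B: delta (east=+0, north=+1); A at (east=9, north=-4).
Therefore A relative to G: (east=9, north=-4).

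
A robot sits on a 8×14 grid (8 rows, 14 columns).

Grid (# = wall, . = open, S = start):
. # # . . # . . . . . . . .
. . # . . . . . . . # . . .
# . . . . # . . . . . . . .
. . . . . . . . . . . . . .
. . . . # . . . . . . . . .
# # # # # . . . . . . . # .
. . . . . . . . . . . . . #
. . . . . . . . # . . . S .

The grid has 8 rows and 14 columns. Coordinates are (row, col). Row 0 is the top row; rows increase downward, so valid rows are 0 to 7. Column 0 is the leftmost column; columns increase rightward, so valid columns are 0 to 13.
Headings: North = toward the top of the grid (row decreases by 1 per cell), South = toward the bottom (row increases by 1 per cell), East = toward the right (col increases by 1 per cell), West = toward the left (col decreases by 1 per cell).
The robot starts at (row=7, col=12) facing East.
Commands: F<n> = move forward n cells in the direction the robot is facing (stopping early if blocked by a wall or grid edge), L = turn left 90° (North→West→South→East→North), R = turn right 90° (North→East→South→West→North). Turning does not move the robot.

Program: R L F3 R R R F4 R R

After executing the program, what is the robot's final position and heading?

Answer: Final position: (row=7, col=13), facing South

Derivation:
Start: (row=7, col=12), facing East
  R: turn right, now facing South
  L: turn left, now facing East
  F3: move forward 1/3 (blocked), now at (row=7, col=13)
  R: turn right, now facing South
  R: turn right, now facing West
  R: turn right, now facing North
  F4: move forward 0/4 (blocked), now at (row=7, col=13)
  R: turn right, now facing East
  R: turn right, now facing South
Final: (row=7, col=13), facing South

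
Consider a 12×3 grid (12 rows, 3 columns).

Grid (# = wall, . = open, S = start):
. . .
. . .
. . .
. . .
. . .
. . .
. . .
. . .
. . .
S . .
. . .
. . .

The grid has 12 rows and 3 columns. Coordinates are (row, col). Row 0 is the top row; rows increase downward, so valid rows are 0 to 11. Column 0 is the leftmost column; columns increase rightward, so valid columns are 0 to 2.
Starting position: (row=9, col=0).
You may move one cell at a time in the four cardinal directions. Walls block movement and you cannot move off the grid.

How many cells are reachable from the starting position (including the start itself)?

BFS flood-fill from (row=9, col=0):
  Distance 0: (row=9, col=0)
  Distance 1: (row=8, col=0), (row=9, col=1), (row=10, col=0)
  Distance 2: (row=7, col=0), (row=8, col=1), (row=9, col=2), (row=10, col=1), (row=11, col=0)
  Distance 3: (row=6, col=0), (row=7, col=1), (row=8, col=2), (row=10, col=2), (row=11, col=1)
  Distance 4: (row=5, col=0), (row=6, col=1), (row=7, col=2), (row=11, col=2)
  Distance 5: (row=4, col=0), (row=5, col=1), (row=6, col=2)
  Distance 6: (row=3, col=0), (row=4, col=1), (row=5, col=2)
  Distance 7: (row=2, col=0), (row=3, col=1), (row=4, col=2)
  Distance 8: (row=1, col=0), (row=2, col=1), (row=3, col=2)
  Distance 9: (row=0, col=0), (row=1, col=1), (row=2, col=2)
  Distance 10: (row=0, col=1), (row=1, col=2)
  Distance 11: (row=0, col=2)
Total reachable: 36 (grid has 36 open cells total)

Answer: Reachable cells: 36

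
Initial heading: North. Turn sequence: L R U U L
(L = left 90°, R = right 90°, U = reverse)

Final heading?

Answer: Final heading: West

Derivation:
Start: North
  L (left (90° counter-clockwise)) -> West
  R (right (90° clockwise)) -> North
  U (U-turn (180°)) -> South
  U (U-turn (180°)) -> North
  L (left (90° counter-clockwise)) -> West
Final: West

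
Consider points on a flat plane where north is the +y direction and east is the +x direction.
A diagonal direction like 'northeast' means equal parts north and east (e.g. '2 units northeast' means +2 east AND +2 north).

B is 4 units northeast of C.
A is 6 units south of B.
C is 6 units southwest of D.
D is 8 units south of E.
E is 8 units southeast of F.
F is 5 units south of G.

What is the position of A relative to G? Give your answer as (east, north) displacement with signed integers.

Place G at the origin (east=0, north=0).
  F is 5 units south of G: delta (east=+0, north=-5); F at (east=0, north=-5).
  E is 8 units southeast of F: delta (east=+8, north=-8); E at (east=8, north=-13).
  D is 8 units south of E: delta (east=+0, north=-8); D at (east=8, north=-21).
  C is 6 units southwest of D: delta (east=-6, north=-6); C at (east=2, north=-27).
  B is 4 units northeast of C: delta (east=+4, north=+4); B at (east=6, north=-23).
  A is 6 units south of B: delta (east=+0, north=-6); A at (east=6, north=-29).
Therefore A relative to G: (east=6, north=-29).

Answer: A is at (east=6, north=-29) relative to G.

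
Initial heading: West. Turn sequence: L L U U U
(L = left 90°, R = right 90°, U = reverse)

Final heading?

Start: West
  L (left (90° counter-clockwise)) -> South
  L (left (90° counter-clockwise)) -> East
  U (U-turn (180°)) -> West
  U (U-turn (180°)) -> East
  U (U-turn (180°)) -> West
Final: West

Answer: Final heading: West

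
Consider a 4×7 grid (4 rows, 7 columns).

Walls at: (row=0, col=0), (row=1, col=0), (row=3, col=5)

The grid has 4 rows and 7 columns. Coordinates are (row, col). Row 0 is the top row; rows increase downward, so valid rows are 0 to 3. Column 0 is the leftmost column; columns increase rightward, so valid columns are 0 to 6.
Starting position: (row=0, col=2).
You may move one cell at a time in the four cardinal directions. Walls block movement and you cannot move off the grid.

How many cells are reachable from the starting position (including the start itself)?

BFS flood-fill from (row=0, col=2):
  Distance 0: (row=0, col=2)
  Distance 1: (row=0, col=1), (row=0, col=3), (row=1, col=2)
  Distance 2: (row=0, col=4), (row=1, col=1), (row=1, col=3), (row=2, col=2)
  Distance 3: (row=0, col=5), (row=1, col=4), (row=2, col=1), (row=2, col=3), (row=3, col=2)
  Distance 4: (row=0, col=6), (row=1, col=5), (row=2, col=0), (row=2, col=4), (row=3, col=1), (row=3, col=3)
  Distance 5: (row=1, col=6), (row=2, col=5), (row=3, col=0), (row=3, col=4)
  Distance 6: (row=2, col=6)
  Distance 7: (row=3, col=6)
Total reachable: 25 (grid has 25 open cells total)

Answer: Reachable cells: 25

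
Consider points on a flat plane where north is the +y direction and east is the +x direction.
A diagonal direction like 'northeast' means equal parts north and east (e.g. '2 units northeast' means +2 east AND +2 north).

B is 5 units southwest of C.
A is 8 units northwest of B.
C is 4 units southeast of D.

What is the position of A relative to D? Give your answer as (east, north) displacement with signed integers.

Place D at the origin (east=0, north=0).
  C is 4 units southeast of D: delta (east=+4, north=-4); C at (east=4, north=-4).
  B is 5 units southwest of C: delta (east=-5, north=-5); B at (east=-1, north=-9).
  A is 8 units northwest of B: delta (east=-8, north=+8); A at (east=-9, north=-1).
Therefore A relative to D: (east=-9, north=-1).

Answer: A is at (east=-9, north=-1) relative to D.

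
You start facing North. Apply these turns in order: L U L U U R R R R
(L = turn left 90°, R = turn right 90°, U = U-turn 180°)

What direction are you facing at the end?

Answer: Final heading: North

Derivation:
Start: North
  L (left (90° counter-clockwise)) -> West
  U (U-turn (180°)) -> East
  L (left (90° counter-clockwise)) -> North
  U (U-turn (180°)) -> South
  U (U-turn (180°)) -> North
  R (right (90° clockwise)) -> East
  R (right (90° clockwise)) -> South
  R (right (90° clockwise)) -> West
  R (right (90° clockwise)) -> North
Final: North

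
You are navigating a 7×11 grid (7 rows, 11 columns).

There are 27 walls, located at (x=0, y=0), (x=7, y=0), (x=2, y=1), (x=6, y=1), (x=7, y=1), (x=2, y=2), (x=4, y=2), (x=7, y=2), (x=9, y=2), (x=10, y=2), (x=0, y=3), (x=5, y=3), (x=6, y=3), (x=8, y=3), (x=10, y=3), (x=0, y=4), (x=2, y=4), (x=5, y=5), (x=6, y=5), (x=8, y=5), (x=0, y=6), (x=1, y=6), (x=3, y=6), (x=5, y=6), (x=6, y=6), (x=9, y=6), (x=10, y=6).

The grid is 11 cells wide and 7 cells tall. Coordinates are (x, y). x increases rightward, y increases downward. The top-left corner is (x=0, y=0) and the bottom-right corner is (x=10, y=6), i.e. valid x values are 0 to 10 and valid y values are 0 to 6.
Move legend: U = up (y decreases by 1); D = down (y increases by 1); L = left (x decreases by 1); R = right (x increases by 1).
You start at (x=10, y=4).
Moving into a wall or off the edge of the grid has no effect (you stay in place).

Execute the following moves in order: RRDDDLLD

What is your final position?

Start: (x=10, y=4)
  R (right): blocked, stay at (x=10, y=4)
  R (right): blocked, stay at (x=10, y=4)
  D (down): (x=10, y=4) -> (x=10, y=5)
  D (down): blocked, stay at (x=10, y=5)
  D (down): blocked, stay at (x=10, y=5)
  L (left): (x=10, y=5) -> (x=9, y=5)
  L (left): blocked, stay at (x=9, y=5)
  D (down): blocked, stay at (x=9, y=5)
Final: (x=9, y=5)

Answer: Final position: (x=9, y=5)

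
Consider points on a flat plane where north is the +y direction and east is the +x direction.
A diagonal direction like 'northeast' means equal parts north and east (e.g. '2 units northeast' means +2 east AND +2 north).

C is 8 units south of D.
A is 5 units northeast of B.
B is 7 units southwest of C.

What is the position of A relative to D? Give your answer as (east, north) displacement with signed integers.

Answer: A is at (east=-2, north=-10) relative to D.

Derivation:
Place D at the origin (east=0, north=0).
  C is 8 units south of D: delta (east=+0, north=-8); C at (east=0, north=-8).
  B is 7 units southwest of C: delta (east=-7, north=-7); B at (east=-7, north=-15).
  A is 5 units northeast of B: delta (east=+5, north=+5); A at (east=-2, north=-10).
Therefore A relative to D: (east=-2, north=-10).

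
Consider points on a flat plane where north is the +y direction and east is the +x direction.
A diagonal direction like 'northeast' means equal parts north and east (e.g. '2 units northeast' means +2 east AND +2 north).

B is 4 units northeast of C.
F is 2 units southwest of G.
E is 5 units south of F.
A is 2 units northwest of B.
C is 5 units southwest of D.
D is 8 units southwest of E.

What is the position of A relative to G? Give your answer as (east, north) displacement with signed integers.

Place G at the origin (east=0, north=0).
  F is 2 units southwest of G: delta (east=-2, north=-2); F at (east=-2, north=-2).
  E is 5 units south of F: delta (east=+0, north=-5); E at (east=-2, north=-7).
  D is 8 units southwest of E: delta (east=-8, north=-8); D at (east=-10, north=-15).
  C is 5 units southwest of D: delta (east=-5, north=-5); C at (east=-15, north=-20).
  B is 4 units northeast of C: delta (east=+4, north=+4); B at (east=-11, north=-16).
  A is 2 units northwest of B: delta (east=-2, north=+2); A at (east=-13, north=-14).
Therefore A relative to G: (east=-13, north=-14).

Answer: A is at (east=-13, north=-14) relative to G.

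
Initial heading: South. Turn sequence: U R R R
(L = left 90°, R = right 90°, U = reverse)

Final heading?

Answer: Final heading: West

Derivation:
Start: South
  U (U-turn (180°)) -> North
  R (right (90° clockwise)) -> East
  R (right (90° clockwise)) -> South
  R (right (90° clockwise)) -> West
Final: West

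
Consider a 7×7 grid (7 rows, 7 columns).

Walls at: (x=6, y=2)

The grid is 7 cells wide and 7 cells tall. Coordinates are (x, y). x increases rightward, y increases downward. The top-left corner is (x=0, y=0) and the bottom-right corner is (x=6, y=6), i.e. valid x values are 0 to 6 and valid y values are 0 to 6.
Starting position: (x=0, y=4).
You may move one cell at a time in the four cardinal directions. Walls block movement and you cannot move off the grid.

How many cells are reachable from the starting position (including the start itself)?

BFS flood-fill from (x=0, y=4):
  Distance 0: (x=0, y=4)
  Distance 1: (x=0, y=3), (x=1, y=4), (x=0, y=5)
  Distance 2: (x=0, y=2), (x=1, y=3), (x=2, y=4), (x=1, y=5), (x=0, y=6)
  Distance 3: (x=0, y=1), (x=1, y=2), (x=2, y=3), (x=3, y=4), (x=2, y=5), (x=1, y=6)
  Distance 4: (x=0, y=0), (x=1, y=1), (x=2, y=2), (x=3, y=3), (x=4, y=4), (x=3, y=5), (x=2, y=6)
  Distance 5: (x=1, y=0), (x=2, y=1), (x=3, y=2), (x=4, y=3), (x=5, y=4), (x=4, y=5), (x=3, y=6)
  Distance 6: (x=2, y=0), (x=3, y=1), (x=4, y=2), (x=5, y=3), (x=6, y=4), (x=5, y=5), (x=4, y=6)
  Distance 7: (x=3, y=0), (x=4, y=1), (x=5, y=2), (x=6, y=3), (x=6, y=5), (x=5, y=6)
  Distance 8: (x=4, y=0), (x=5, y=1), (x=6, y=6)
  Distance 9: (x=5, y=0), (x=6, y=1)
  Distance 10: (x=6, y=0)
Total reachable: 48 (grid has 48 open cells total)

Answer: Reachable cells: 48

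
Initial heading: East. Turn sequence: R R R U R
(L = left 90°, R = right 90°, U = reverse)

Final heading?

Start: East
  R (right (90° clockwise)) -> South
  R (right (90° clockwise)) -> West
  R (right (90° clockwise)) -> North
  U (U-turn (180°)) -> South
  R (right (90° clockwise)) -> West
Final: West

Answer: Final heading: West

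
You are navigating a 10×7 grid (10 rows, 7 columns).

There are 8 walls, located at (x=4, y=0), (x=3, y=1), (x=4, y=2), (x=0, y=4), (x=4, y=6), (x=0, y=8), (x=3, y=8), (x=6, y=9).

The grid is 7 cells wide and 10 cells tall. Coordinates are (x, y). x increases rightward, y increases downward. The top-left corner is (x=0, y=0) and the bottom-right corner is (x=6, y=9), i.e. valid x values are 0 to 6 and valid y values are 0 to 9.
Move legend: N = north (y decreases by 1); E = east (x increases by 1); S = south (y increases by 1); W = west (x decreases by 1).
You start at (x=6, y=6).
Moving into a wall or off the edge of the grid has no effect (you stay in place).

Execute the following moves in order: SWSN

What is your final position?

Start: (x=6, y=6)
  S (south): (x=6, y=6) -> (x=6, y=7)
  W (west): (x=6, y=7) -> (x=5, y=7)
  S (south): (x=5, y=7) -> (x=5, y=8)
  N (north): (x=5, y=8) -> (x=5, y=7)
Final: (x=5, y=7)

Answer: Final position: (x=5, y=7)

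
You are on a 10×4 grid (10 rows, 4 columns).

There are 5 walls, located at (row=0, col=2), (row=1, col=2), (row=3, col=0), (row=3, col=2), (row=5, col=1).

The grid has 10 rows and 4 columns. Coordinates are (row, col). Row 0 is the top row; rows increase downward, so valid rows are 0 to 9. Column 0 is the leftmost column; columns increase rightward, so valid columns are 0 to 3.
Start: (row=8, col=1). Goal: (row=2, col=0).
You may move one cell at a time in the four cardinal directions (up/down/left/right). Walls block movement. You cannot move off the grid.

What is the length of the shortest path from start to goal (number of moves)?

BFS from (row=8, col=1) until reaching (row=2, col=0):
  Distance 0: (row=8, col=1)
  Distance 1: (row=7, col=1), (row=8, col=0), (row=8, col=2), (row=9, col=1)
  Distance 2: (row=6, col=1), (row=7, col=0), (row=7, col=2), (row=8, col=3), (row=9, col=0), (row=9, col=2)
  Distance 3: (row=6, col=0), (row=6, col=2), (row=7, col=3), (row=9, col=3)
  Distance 4: (row=5, col=0), (row=5, col=2), (row=6, col=3)
  Distance 5: (row=4, col=0), (row=4, col=2), (row=5, col=3)
  Distance 6: (row=4, col=1), (row=4, col=3)
  Distance 7: (row=3, col=1), (row=3, col=3)
  Distance 8: (row=2, col=1), (row=2, col=3)
  Distance 9: (row=1, col=1), (row=1, col=3), (row=2, col=0), (row=2, col=2)  <- goal reached here
One shortest path (9 moves): (row=8, col=1) -> (row=8, col=2) -> (row=7, col=2) -> (row=6, col=2) -> (row=5, col=2) -> (row=4, col=2) -> (row=4, col=1) -> (row=3, col=1) -> (row=2, col=1) -> (row=2, col=0)

Answer: Shortest path length: 9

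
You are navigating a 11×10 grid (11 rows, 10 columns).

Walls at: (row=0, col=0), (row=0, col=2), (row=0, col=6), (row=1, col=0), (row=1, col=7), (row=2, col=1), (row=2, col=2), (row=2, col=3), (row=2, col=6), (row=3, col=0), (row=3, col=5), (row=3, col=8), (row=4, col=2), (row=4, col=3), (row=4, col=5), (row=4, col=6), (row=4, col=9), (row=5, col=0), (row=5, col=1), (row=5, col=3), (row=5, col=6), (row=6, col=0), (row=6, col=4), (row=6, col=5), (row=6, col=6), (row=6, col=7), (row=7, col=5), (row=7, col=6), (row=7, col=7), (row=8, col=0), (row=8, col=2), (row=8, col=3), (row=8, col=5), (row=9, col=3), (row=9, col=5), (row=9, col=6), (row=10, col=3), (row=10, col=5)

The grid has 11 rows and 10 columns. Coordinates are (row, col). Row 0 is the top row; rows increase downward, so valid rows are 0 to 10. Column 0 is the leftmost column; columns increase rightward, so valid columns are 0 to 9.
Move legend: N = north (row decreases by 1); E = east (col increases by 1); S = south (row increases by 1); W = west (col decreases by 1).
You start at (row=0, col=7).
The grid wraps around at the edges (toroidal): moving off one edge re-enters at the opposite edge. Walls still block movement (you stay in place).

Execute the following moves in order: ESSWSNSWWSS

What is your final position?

Answer: Final position: (row=3, col=6)

Derivation:
Start: (row=0, col=7)
  E (east): (row=0, col=7) -> (row=0, col=8)
  S (south): (row=0, col=8) -> (row=1, col=8)
  S (south): (row=1, col=8) -> (row=2, col=8)
  W (west): (row=2, col=8) -> (row=2, col=7)
  S (south): (row=2, col=7) -> (row=3, col=7)
  N (north): (row=3, col=7) -> (row=2, col=7)
  S (south): (row=2, col=7) -> (row=3, col=7)
  W (west): (row=3, col=7) -> (row=3, col=6)
  W (west): blocked, stay at (row=3, col=6)
  S (south): blocked, stay at (row=3, col=6)
  S (south): blocked, stay at (row=3, col=6)
Final: (row=3, col=6)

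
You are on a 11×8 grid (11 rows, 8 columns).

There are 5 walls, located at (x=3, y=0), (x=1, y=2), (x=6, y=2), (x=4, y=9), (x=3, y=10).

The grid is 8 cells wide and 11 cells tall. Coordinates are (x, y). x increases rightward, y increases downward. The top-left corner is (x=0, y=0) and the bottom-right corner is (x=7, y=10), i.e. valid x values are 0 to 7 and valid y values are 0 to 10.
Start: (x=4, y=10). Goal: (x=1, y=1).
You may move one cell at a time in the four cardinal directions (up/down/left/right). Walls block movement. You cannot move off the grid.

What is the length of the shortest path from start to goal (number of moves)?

BFS from (x=4, y=10) until reaching (x=1, y=1):
  Distance 0: (x=4, y=10)
  Distance 1: (x=5, y=10)
  Distance 2: (x=5, y=9), (x=6, y=10)
  Distance 3: (x=5, y=8), (x=6, y=9), (x=7, y=10)
  Distance 4: (x=5, y=7), (x=4, y=8), (x=6, y=8), (x=7, y=9)
  Distance 5: (x=5, y=6), (x=4, y=7), (x=6, y=7), (x=3, y=8), (x=7, y=8)
  Distance 6: (x=5, y=5), (x=4, y=6), (x=6, y=6), (x=3, y=7), (x=7, y=7), (x=2, y=8), (x=3, y=9)
  Distance 7: (x=5, y=4), (x=4, y=5), (x=6, y=5), (x=3, y=6), (x=7, y=6), (x=2, y=7), (x=1, y=8), (x=2, y=9)
  Distance 8: (x=5, y=3), (x=4, y=4), (x=6, y=4), (x=3, y=5), (x=7, y=5), (x=2, y=6), (x=1, y=7), (x=0, y=8), (x=1, y=9), (x=2, y=10)
  Distance 9: (x=5, y=2), (x=4, y=3), (x=6, y=3), (x=3, y=4), (x=7, y=4), (x=2, y=5), (x=1, y=6), (x=0, y=7), (x=0, y=9), (x=1, y=10)
  Distance 10: (x=5, y=1), (x=4, y=2), (x=3, y=3), (x=7, y=3), (x=2, y=4), (x=1, y=5), (x=0, y=6), (x=0, y=10)
  Distance 11: (x=5, y=0), (x=4, y=1), (x=6, y=1), (x=3, y=2), (x=7, y=2), (x=2, y=3), (x=1, y=4), (x=0, y=5)
  Distance 12: (x=4, y=0), (x=6, y=0), (x=3, y=1), (x=7, y=1), (x=2, y=2), (x=1, y=3), (x=0, y=4)
  Distance 13: (x=7, y=0), (x=2, y=1), (x=0, y=3)
  Distance 14: (x=2, y=0), (x=1, y=1), (x=0, y=2)  <- goal reached here
One shortest path (14 moves): (x=4, y=10) -> (x=5, y=10) -> (x=5, y=9) -> (x=5, y=8) -> (x=4, y=8) -> (x=3, y=8) -> (x=2, y=8) -> (x=2, y=7) -> (x=2, y=6) -> (x=2, y=5) -> (x=2, y=4) -> (x=2, y=3) -> (x=2, y=2) -> (x=2, y=1) -> (x=1, y=1)

Answer: Shortest path length: 14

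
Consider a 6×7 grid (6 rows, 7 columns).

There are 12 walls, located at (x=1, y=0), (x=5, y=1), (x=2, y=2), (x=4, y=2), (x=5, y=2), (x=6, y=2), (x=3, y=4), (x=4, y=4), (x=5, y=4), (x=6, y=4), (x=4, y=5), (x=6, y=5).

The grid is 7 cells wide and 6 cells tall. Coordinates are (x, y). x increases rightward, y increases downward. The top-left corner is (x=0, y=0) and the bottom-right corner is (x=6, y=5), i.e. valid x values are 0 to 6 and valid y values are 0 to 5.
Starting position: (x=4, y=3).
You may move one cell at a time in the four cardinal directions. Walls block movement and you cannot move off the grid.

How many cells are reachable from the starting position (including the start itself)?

BFS flood-fill from (x=4, y=3):
  Distance 0: (x=4, y=3)
  Distance 1: (x=3, y=3), (x=5, y=3)
  Distance 2: (x=3, y=2), (x=2, y=3), (x=6, y=3)
  Distance 3: (x=3, y=1), (x=1, y=3), (x=2, y=4)
  Distance 4: (x=3, y=0), (x=2, y=1), (x=4, y=1), (x=1, y=2), (x=0, y=3), (x=1, y=4), (x=2, y=5)
  Distance 5: (x=2, y=0), (x=4, y=0), (x=1, y=1), (x=0, y=2), (x=0, y=4), (x=1, y=5), (x=3, y=5)
  Distance 6: (x=5, y=0), (x=0, y=1), (x=0, y=5)
  Distance 7: (x=0, y=0), (x=6, y=0)
  Distance 8: (x=6, y=1)
Total reachable: 29 (grid has 30 open cells total)

Answer: Reachable cells: 29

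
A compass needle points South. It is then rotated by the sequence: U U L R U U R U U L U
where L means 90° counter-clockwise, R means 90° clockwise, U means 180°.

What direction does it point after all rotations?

Answer: Final heading: North

Derivation:
Start: South
  U (U-turn (180°)) -> North
  U (U-turn (180°)) -> South
  L (left (90° counter-clockwise)) -> East
  R (right (90° clockwise)) -> South
  U (U-turn (180°)) -> North
  U (U-turn (180°)) -> South
  R (right (90° clockwise)) -> West
  U (U-turn (180°)) -> East
  U (U-turn (180°)) -> West
  L (left (90° counter-clockwise)) -> South
  U (U-turn (180°)) -> North
Final: North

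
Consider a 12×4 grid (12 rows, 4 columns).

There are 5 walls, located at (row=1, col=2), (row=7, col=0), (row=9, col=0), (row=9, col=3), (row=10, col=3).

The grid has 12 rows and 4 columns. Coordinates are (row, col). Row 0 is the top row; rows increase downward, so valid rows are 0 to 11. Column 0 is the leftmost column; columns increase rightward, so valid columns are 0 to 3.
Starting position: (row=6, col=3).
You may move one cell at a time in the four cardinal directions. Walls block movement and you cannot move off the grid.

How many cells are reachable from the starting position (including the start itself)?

Answer: Reachable cells: 43

Derivation:
BFS flood-fill from (row=6, col=3):
  Distance 0: (row=6, col=3)
  Distance 1: (row=5, col=3), (row=6, col=2), (row=7, col=3)
  Distance 2: (row=4, col=3), (row=5, col=2), (row=6, col=1), (row=7, col=2), (row=8, col=3)
  Distance 3: (row=3, col=3), (row=4, col=2), (row=5, col=1), (row=6, col=0), (row=7, col=1), (row=8, col=2)
  Distance 4: (row=2, col=3), (row=3, col=2), (row=4, col=1), (row=5, col=0), (row=8, col=1), (row=9, col=2)
  Distance 5: (row=1, col=3), (row=2, col=2), (row=3, col=1), (row=4, col=0), (row=8, col=0), (row=9, col=1), (row=10, col=2)
  Distance 6: (row=0, col=3), (row=2, col=1), (row=3, col=0), (row=10, col=1), (row=11, col=2)
  Distance 7: (row=0, col=2), (row=1, col=1), (row=2, col=0), (row=10, col=0), (row=11, col=1), (row=11, col=3)
  Distance 8: (row=0, col=1), (row=1, col=0), (row=11, col=0)
  Distance 9: (row=0, col=0)
Total reachable: 43 (grid has 43 open cells total)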